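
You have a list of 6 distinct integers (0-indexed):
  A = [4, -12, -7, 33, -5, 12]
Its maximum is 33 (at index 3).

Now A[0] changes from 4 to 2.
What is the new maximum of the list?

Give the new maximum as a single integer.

Old max = 33 (at index 3)
Change: A[0] 4 -> 2
Changed element was NOT the old max.
  New max = max(old_max, new_val) = max(33, 2) = 33

Answer: 33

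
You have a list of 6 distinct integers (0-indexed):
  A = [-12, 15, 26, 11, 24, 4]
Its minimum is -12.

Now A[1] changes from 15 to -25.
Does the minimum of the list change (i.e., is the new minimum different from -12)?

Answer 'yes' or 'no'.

Old min = -12
Change: A[1] 15 -> -25
Changed element was NOT the min; min changes only if -25 < -12.
New min = -25; changed? yes

Answer: yes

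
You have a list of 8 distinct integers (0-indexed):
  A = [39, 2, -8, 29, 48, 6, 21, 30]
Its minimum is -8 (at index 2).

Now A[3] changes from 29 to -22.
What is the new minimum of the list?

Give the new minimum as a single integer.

Old min = -8 (at index 2)
Change: A[3] 29 -> -22
Changed element was NOT the old min.
  New min = min(old_min, new_val) = min(-8, -22) = -22

Answer: -22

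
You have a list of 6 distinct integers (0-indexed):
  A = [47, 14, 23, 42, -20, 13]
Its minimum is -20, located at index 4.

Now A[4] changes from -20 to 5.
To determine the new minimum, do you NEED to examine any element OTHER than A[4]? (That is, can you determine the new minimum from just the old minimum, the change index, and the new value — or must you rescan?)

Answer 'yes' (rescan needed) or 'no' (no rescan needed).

Answer: yes

Derivation:
Old min = -20 at index 4
Change at index 4: -20 -> 5
Index 4 WAS the min and new value 5 > old min -20. Must rescan other elements to find the new min.
Needs rescan: yes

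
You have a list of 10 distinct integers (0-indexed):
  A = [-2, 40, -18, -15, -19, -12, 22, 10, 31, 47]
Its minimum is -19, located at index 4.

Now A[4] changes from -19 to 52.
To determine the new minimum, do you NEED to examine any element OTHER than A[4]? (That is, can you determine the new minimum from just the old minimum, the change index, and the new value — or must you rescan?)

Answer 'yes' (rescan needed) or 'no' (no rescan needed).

Old min = -19 at index 4
Change at index 4: -19 -> 52
Index 4 WAS the min and new value 52 > old min -19. Must rescan other elements to find the new min.
Needs rescan: yes

Answer: yes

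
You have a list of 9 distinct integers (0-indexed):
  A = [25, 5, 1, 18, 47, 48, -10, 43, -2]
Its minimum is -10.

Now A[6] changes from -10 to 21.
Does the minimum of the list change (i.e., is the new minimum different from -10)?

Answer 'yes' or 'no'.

Old min = -10
Change: A[6] -10 -> 21
Changed element was the min; new min must be rechecked.
New min = -2; changed? yes

Answer: yes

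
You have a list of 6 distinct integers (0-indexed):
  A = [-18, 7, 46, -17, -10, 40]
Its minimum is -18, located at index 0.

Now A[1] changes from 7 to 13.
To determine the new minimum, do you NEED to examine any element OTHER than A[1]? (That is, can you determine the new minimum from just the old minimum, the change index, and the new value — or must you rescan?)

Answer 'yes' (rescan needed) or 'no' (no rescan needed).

Old min = -18 at index 0
Change at index 1: 7 -> 13
Index 1 was NOT the min. New min = min(-18, 13). No rescan of other elements needed.
Needs rescan: no

Answer: no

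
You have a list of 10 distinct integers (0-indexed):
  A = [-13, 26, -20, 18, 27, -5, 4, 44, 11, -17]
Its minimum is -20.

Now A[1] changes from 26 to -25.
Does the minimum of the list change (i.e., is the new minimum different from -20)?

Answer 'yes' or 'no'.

Old min = -20
Change: A[1] 26 -> -25
Changed element was NOT the min; min changes only if -25 < -20.
New min = -25; changed? yes

Answer: yes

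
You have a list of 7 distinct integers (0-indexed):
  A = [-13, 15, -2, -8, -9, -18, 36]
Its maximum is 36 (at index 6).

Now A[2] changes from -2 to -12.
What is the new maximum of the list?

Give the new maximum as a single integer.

Old max = 36 (at index 6)
Change: A[2] -2 -> -12
Changed element was NOT the old max.
  New max = max(old_max, new_val) = max(36, -12) = 36

Answer: 36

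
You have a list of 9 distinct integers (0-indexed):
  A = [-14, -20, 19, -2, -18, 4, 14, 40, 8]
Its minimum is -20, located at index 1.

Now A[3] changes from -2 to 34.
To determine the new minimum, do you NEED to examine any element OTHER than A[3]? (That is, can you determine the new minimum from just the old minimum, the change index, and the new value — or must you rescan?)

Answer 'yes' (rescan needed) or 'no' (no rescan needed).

Answer: no

Derivation:
Old min = -20 at index 1
Change at index 3: -2 -> 34
Index 3 was NOT the min. New min = min(-20, 34). No rescan of other elements needed.
Needs rescan: no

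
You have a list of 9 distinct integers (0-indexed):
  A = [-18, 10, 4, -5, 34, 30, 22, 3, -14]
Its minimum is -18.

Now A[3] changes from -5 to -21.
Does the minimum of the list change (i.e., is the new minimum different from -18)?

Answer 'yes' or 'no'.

Old min = -18
Change: A[3] -5 -> -21
Changed element was NOT the min; min changes only if -21 < -18.
New min = -21; changed? yes

Answer: yes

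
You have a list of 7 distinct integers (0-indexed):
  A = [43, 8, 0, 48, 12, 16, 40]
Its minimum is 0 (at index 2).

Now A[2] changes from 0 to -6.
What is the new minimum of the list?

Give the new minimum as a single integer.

Old min = 0 (at index 2)
Change: A[2] 0 -> -6
Changed element WAS the min. Need to check: is -6 still <= all others?
  Min of remaining elements: 8
  New min = min(-6, 8) = -6

Answer: -6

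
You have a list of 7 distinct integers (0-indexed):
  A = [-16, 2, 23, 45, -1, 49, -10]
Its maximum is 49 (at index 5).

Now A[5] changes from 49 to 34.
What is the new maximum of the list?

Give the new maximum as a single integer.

Answer: 45

Derivation:
Old max = 49 (at index 5)
Change: A[5] 49 -> 34
Changed element WAS the max -> may need rescan.
  Max of remaining elements: 45
  New max = max(34, 45) = 45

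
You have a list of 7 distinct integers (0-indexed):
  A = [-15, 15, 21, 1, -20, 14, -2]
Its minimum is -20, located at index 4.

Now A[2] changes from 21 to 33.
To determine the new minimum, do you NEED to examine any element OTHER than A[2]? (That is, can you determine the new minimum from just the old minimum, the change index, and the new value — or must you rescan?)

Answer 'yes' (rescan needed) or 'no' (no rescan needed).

Answer: no

Derivation:
Old min = -20 at index 4
Change at index 2: 21 -> 33
Index 2 was NOT the min. New min = min(-20, 33). No rescan of other elements needed.
Needs rescan: no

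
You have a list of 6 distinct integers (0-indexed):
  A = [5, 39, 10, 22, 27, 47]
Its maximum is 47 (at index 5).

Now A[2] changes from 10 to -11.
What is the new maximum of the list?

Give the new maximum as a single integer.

Answer: 47

Derivation:
Old max = 47 (at index 5)
Change: A[2] 10 -> -11
Changed element was NOT the old max.
  New max = max(old_max, new_val) = max(47, -11) = 47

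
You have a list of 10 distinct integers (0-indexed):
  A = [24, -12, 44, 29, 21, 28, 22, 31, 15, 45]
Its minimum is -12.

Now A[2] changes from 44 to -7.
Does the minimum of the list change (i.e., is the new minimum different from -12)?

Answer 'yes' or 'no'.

Old min = -12
Change: A[2] 44 -> -7
Changed element was NOT the min; min changes only if -7 < -12.
New min = -12; changed? no

Answer: no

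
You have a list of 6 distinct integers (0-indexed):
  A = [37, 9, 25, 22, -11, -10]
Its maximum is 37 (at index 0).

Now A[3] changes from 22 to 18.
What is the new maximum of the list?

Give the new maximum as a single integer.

Answer: 37

Derivation:
Old max = 37 (at index 0)
Change: A[3] 22 -> 18
Changed element was NOT the old max.
  New max = max(old_max, new_val) = max(37, 18) = 37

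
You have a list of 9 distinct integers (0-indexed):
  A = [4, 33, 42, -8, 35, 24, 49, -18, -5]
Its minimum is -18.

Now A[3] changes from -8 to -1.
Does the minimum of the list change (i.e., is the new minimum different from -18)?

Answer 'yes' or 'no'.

Answer: no

Derivation:
Old min = -18
Change: A[3] -8 -> -1
Changed element was NOT the min; min changes only if -1 < -18.
New min = -18; changed? no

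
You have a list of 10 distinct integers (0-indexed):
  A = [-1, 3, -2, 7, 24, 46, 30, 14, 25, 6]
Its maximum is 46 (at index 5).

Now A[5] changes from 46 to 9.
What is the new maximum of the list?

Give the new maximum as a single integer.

Old max = 46 (at index 5)
Change: A[5] 46 -> 9
Changed element WAS the max -> may need rescan.
  Max of remaining elements: 30
  New max = max(9, 30) = 30

Answer: 30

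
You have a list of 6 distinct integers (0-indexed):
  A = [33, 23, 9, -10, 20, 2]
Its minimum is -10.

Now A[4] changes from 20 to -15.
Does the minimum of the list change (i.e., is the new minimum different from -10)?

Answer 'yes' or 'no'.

Answer: yes

Derivation:
Old min = -10
Change: A[4] 20 -> -15
Changed element was NOT the min; min changes only if -15 < -10.
New min = -15; changed? yes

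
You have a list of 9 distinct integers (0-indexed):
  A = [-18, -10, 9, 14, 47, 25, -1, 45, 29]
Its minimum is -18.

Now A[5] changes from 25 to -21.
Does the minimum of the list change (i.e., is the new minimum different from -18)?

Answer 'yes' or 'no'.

Old min = -18
Change: A[5] 25 -> -21
Changed element was NOT the min; min changes only if -21 < -18.
New min = -21; changed? yes

Answer: yes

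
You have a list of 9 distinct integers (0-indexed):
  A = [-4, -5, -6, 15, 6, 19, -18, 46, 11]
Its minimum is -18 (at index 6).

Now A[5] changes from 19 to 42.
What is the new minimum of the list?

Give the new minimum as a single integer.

Old min = -18 (at index 6)
Change: A[5] 19 -> 42
Changed element was NOT the old min.
  New min = min(old_min, new_val) = min(-18, 42) = -18

Answer: -18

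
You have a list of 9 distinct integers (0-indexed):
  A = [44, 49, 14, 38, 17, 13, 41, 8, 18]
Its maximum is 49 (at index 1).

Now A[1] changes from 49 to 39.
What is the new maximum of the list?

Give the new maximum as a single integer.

Old max = 49 (at index 1)
Change: A[1] 49 -> 39
Changed element WAS the max -> may need rescan.
  Max of remaining elements: 44
  New max = max(39, 44) = 44

Answer: 44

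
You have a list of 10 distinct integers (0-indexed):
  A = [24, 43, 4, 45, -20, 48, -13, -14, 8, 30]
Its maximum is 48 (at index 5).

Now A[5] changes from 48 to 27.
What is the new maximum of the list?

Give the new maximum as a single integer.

Answer: 45

Derivation:
Old max = 48 (at index 5)
Change: A[5] 48 -> 27
Changed element WAS the max -> may need rescan.
  Max of remaining elements: 45
  New max = max(27, 45) = 45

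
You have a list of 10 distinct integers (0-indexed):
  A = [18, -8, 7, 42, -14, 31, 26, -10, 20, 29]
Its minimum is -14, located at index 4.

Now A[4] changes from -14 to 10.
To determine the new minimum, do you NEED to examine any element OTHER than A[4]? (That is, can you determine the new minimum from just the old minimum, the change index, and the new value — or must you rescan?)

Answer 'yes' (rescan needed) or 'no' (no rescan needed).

Old min = -14 at index 4
Change at index 4: -14 -> 10
Index 4 WAS the min and new value 10 > old min -14. Must rescan other elements to find the new min.
Needs rescan: yes

Answer: yes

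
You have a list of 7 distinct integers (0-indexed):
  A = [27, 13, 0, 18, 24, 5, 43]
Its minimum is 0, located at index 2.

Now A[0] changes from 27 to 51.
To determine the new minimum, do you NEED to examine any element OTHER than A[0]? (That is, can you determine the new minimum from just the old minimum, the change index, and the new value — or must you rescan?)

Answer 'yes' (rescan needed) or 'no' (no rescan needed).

Old min = 0 at index 2
Change at index 0: 27 -> 51
Index 0 was NOT the min. New min = min(0, 51). No rescan of other elements needed.
Needs rescan: no

Answer: no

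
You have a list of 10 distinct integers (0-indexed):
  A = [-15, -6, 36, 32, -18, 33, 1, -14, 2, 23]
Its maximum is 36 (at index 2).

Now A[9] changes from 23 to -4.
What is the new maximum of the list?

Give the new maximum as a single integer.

Old max = 36 (at index 2)
Change: A[9] 23 -> -4
Changed element was NOT the old max.
  New max = max(old_max, new_val) = max(36, -4) = 36

Answer: 36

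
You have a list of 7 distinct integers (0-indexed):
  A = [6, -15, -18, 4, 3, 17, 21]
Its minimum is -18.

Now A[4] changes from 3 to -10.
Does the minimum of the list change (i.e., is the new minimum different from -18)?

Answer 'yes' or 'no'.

Old min = -18
Change: A[4] 3 -> -10
Changed element was NOT the min; min changes only if -10 < -18.
New min = -18; changed? no

Answer: no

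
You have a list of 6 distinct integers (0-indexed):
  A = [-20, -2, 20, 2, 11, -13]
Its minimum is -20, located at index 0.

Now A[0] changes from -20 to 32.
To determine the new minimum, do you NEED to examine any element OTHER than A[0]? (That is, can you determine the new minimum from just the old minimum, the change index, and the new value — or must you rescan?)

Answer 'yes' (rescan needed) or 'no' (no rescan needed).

Old min = -20 at index 0
Change at index 0: -20 -> 32
Index 0 WAS the min and new value 32 > old min -20. Must rescan other elements to find the new min.
Needs rescan: yes

Answer: yes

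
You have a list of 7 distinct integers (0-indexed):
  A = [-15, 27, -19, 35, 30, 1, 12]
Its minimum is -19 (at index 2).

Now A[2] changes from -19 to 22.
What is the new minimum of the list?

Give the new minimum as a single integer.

Answer: -15

Derivation:
Old min = -19 (at index 2)
Change: A[2] -19 -> 22
Changed element WAS the min. Need to check: is 22 still <= all others?
  Min of remaining elements: -15
  New min = min(22, -15) = -15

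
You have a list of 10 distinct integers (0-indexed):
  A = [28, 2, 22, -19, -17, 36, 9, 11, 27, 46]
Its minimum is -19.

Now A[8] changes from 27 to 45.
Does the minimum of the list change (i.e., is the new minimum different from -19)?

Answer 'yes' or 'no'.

Old min = -19
Change: A[8] 27 -> 45
Changed element was NOT the min; min changes only if 45 < -19.
New min = -19; changed? no

Answer: no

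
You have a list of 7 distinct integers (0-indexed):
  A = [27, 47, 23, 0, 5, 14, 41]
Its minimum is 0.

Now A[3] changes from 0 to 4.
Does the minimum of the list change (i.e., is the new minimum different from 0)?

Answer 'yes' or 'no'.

Old min = 0
Change: A[3] 0 -> 4
Changed element was the min; new min must be rechecked.
New min = 4; changed? yes

Answer: yes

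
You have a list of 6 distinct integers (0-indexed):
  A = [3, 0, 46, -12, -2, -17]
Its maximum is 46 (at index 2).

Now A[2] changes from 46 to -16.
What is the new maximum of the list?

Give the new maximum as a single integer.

Answer: 3

Derivation:
Old max = 46 (at index 2)
Change: A[2] 46 -> -16
Changed element WAS the max -> may need rescan.
  Max of remaining elements: 3
  New max = max(-16, 3) = 3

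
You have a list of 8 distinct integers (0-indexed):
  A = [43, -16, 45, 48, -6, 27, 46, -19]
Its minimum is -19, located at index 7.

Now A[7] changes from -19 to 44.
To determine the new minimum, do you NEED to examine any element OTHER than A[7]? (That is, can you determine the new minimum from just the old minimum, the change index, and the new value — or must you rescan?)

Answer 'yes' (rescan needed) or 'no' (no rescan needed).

Old min = -19 at index 7
Change at index 7: -19 -> 44
Index 7 WAS the min and new value 44 > old min -19. Must rescan other elements to find the new min.
Needs rescan: yes

Answer: yes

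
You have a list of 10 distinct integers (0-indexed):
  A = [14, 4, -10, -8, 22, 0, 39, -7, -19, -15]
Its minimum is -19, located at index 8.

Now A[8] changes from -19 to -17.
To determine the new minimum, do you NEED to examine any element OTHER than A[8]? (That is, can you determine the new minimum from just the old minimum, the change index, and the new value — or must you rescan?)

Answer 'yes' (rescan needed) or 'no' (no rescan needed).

Old min = -19 at index 8
Change at index 8: -19 -> -17
Index 8 WAS the min and new value -17 > old min -19. Must rescan other elements to find the new min.
Needs rescan: yes

Answer: yes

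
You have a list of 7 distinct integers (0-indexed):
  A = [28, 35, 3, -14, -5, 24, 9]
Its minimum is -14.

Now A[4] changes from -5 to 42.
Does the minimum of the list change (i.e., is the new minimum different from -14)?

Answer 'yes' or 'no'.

Answer: no

Derivation:
Old min = -14
Change: A[4] -5 -> 42
Changed element was NOT the min; min changes only if 42 < -14.
New min = -14; changed? no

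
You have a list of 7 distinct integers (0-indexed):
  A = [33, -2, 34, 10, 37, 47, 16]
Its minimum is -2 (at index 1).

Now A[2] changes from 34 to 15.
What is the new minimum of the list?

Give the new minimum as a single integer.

Old min = -2 (at index 1)
Change: A[2] 34 -> 15
Changed element was NOT the old min.
  New min = min(old_min, new_val) = min(-2, 15) = -2

Answer: -2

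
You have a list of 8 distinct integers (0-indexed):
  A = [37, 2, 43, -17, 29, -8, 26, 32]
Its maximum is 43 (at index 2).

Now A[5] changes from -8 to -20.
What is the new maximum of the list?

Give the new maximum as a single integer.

Answer: 43

Derivation:
Old max = 43 (at index 2)
Change: A[5] -8 -> -20
Changed element was NOT the old max.
  New max = max(old_max, new_val) = max(43, -20) = 43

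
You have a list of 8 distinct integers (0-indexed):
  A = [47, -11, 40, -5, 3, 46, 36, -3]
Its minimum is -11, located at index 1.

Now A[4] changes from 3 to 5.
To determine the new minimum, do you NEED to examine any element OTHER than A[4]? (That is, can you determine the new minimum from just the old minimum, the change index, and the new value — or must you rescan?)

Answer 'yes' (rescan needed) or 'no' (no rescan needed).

Old min = -11 at index 1
Change at index 4: 3 -> 5
Index 4 was NOT the min. New min = min(-11, 5). No rescan of other elements needed.
Needs rescan: no

Answer: no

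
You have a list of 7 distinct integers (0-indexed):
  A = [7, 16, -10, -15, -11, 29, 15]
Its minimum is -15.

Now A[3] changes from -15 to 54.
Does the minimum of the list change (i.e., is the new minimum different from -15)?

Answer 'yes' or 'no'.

Answer: yes

Derivation:
Old min = -15
Change: A[3] -15 -> 54
Changed element was the min; new min must be rechecked.
New min = -11; changed? yes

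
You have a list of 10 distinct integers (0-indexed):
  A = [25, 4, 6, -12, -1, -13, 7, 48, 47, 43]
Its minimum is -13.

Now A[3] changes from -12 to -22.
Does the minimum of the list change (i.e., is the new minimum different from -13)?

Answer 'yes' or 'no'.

Answer: yes

Derivation:
Old min = -13
Change: A[3] -12 -> -22
Changed element was NOT the min; min changes only if -22 < -13.
New min = -22; changed? yes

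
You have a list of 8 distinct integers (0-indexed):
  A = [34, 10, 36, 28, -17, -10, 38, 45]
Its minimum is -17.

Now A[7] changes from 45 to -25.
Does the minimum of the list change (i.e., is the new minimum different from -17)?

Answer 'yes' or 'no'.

Answer: yes

Derivation:
Old min = -17
Change: A[7] 45 -> -25
Changed element was NOT the min; min changes only if -25 < -17.
New min = -25; changed? yes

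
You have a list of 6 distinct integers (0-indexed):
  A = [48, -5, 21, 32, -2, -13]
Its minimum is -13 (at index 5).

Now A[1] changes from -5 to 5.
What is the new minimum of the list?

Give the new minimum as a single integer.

Old min = -13 (at index 5)
Change: A[1] -5 -> 5
Changed element was NOT the old min.
  New min = min(old_min, new_val) = min(-13, 5) = -13

Answer: -13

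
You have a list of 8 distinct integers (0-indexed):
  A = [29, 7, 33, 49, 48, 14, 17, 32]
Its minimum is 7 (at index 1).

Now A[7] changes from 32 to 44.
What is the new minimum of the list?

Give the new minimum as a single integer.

Answer: 7

Derivation:
Old min = 7 (at index 1)
Change: A[7] 32 -> 44
Changed element was NOT the old min.
  New min = min(old_min, new_val) = min(7, 44) = 7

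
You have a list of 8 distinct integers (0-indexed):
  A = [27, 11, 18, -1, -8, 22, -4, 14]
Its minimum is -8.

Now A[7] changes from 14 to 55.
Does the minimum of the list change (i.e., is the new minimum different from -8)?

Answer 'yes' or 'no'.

Answer: no

Derivation:
Old min = -8
Change: A[7] 14 -> 55
Changed element was NOT the min; min changes only if 55 < -8.
New min = -8; changed? no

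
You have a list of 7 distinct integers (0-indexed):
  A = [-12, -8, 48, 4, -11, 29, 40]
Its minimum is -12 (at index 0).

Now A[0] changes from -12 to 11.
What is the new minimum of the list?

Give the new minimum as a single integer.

Old min = -12 (at index 0)
Change: A[0] -12 -> 11
Changed element WAS the min. Need to check: is 11 still <= all others?
  Min of remaining elements: -11
  New min = min(11, -11) = -11

Answer: -11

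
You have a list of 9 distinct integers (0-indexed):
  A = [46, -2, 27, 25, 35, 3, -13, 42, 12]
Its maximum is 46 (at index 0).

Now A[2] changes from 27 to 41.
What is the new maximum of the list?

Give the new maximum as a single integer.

Answer: 46

Derivation:
Old max = 46 (at index 0)
Change: A[2] 27 -> 41
Changed element was NOT the old max.
  New max = max(old_max, new_val) = max(46, 41) = 46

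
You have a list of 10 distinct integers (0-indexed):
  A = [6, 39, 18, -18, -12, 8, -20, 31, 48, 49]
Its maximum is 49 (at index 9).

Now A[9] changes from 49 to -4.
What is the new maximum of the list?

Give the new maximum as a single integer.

Answer: 48

Derivation:
Old max = 49 (at index 9)
Change: A[9] 49 -> -4
Changed element WAS the max -> may need rescan.
  Max of remaining elements: 48
  New max = max(-4, 48) = 48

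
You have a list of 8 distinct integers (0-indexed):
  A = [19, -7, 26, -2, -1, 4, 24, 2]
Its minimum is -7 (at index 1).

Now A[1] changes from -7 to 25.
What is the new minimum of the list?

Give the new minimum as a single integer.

Answer: -2

Derivation:
Old min = -7 (at index 1)
Change: A[1] -7 -> 25
Changed element WAS the min. Need to check: is 25 still <= all others?
  Min of remaining elements: -2
  New min = min(25, -2) = -2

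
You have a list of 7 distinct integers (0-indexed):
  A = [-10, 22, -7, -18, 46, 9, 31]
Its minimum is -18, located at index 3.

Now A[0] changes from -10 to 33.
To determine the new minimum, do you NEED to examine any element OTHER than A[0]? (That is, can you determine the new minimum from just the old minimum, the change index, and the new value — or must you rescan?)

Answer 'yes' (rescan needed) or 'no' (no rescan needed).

Old min = -18 at index 3
Change at index 0: -10 -> 33
Index 0 was NOT the min. New min = min(-18, 33). No rescan of other elements needed.
Needs rescan: no

Answer: no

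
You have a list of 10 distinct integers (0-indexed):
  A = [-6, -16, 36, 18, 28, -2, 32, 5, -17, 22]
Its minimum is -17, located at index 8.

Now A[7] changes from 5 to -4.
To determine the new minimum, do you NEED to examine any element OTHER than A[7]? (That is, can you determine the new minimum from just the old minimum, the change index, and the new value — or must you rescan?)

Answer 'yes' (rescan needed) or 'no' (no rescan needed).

Answer: no

Derivation:
Old min = -17 at index 8
Change at index 7: 5 -> -4
Index 7 was NOT the min. New min = min(-17, -4). No rescan of other elements needed.
Needs rescan: no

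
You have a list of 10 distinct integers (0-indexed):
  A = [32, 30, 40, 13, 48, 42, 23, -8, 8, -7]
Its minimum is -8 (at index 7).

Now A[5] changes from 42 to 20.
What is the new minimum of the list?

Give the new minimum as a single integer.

Answer: -8

Derivation:
Old min = -8 (at index 7)
Change: A[5] 42 -> 20
Changed element was NOT the old min.
  New min = min(old_min, new_val) = min(-8, 20) = -8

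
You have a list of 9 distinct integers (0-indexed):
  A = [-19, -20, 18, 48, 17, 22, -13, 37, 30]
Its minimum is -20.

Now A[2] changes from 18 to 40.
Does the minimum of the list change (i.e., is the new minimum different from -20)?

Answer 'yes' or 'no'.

Answer: no

Derivation:
Old min = -20
Change: A[2] 18 -> 40
Changed element was NOT the min; min changes only if 40 < -20.
New min = -20; changed? no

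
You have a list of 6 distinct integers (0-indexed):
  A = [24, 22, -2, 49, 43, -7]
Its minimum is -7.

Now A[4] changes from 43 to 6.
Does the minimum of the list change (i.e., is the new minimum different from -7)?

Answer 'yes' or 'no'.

Answer: no

Derivation:
Old min = -7
Change: A[4] 43 -> 6
Changed element was NOT the min; min changes only if 6 < -7.
New min = -7; changed? no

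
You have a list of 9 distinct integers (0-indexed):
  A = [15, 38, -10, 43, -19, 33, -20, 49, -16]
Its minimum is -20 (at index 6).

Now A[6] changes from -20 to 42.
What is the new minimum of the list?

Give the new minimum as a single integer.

Old min = -20 (at index 6)
Change: A[6] -20 -> 42
Changed element WAS the min. Need to check: is 42 still <= all others?
  Min of remaining elements: -19
  New min = min(42, -19) = -19

Answer: -19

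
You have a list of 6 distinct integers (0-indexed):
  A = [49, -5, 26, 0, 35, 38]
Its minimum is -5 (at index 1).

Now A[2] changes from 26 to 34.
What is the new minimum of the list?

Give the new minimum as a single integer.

Old min = -5 (at index 1)
Change: A[2] 26 -> 34
Changed element was NOT the old min.
  New min = min(old_min, new_val) = min(-5, 34) = -5

Answer: -5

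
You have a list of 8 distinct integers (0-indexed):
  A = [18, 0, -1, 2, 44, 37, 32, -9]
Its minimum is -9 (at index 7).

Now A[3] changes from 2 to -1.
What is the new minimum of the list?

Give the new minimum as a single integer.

Answer: -9

Derivation:
Old min = -9 (at index 7)
Change: A[3] 2 -> -1
Changed element was NOT the old min.
  New min = min(old_min, new_val) = min(-9, -1) = -9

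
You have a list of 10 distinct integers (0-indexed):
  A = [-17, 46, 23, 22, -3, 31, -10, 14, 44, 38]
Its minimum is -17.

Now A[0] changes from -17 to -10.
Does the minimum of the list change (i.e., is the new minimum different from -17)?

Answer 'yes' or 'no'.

Answer: yes

Derivation:
Old min = -17
Change: A[0] -17 -> -10
Changed element was the min; new min must be rechecked.
New min = -10; changed? yes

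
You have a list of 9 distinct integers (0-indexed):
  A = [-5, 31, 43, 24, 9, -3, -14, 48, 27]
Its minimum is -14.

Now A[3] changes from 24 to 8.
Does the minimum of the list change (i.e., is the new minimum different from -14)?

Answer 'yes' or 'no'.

Old min = -14
Change: A[3] 24 -> 8
Changed element was NOT the min; min changes only if 8 < -14.
New min = -14; changed? no

Answer: no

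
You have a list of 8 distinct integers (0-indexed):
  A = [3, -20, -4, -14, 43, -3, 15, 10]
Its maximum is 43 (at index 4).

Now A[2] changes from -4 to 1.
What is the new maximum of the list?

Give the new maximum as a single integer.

Old max = 43 (at index 4)
Change: A[2] -4 -> 1
Changed element was NOT the old max.
  New max = max(old_max, new_val) = max(43, 1) = 43

Answer: 43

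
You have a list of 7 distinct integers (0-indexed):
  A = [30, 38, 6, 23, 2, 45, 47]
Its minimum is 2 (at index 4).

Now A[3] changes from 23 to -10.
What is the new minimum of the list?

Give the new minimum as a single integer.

Answer: -10

Derivation:
Old min = 2 (at index 4)
Change: A[3] 23 -> -10
Changed element was NOT the old min.
  New min = min(old_min, new_val) = min(2, -10) = -10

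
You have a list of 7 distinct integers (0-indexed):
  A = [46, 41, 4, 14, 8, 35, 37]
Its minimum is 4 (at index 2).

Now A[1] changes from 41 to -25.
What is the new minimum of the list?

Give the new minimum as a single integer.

Old min = 4 (at index 2)
Change: A[1] 41 -> -25
Changed element was NOT the old min.
  New min = min(old_min, new_val) = min(4, -25) = -25

Answer: -25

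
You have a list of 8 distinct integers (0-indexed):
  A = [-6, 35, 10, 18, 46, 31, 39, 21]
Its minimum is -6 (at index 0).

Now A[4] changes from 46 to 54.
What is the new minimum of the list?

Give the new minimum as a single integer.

Answer: -6

Derivation:
Old min = -6 (at index 0)
Change: A[4] 46 -> 54
Changed element was NOT the old min.
  New min = min(old_min, new_val) = min(-6, 54) = -6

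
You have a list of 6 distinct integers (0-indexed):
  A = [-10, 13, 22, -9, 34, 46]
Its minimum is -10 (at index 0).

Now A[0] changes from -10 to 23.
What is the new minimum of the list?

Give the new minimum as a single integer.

Answer: -9

Derivation:
Old min = -10 (at index 0)
Change: A[0] -10 -> 23
Changed element WAS the min. Need to check: is 23 still <= all others?
  Min of remaining elements: -9
  New min = min(23, -9) = -9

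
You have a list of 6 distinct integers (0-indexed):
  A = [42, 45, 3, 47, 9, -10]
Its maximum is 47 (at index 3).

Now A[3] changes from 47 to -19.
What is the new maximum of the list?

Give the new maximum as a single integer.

Old max = 47 (at index 3)
Change: A[3] 47 -> -19
Changed element WAS the max -> may need rescan.
  Max of remaining elements: 45
  New max = max(-19, 45) = 45

Answer: 45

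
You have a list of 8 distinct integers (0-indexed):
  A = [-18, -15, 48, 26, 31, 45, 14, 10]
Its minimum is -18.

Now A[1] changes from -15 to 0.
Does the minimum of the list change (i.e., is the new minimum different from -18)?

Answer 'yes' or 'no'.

Answer: no

Derivation:
Old min = -18
Change: A[1] -15 -> 0
Changed element was NOT the min; min changes only if 0 < -18.
New min = -18; changed? no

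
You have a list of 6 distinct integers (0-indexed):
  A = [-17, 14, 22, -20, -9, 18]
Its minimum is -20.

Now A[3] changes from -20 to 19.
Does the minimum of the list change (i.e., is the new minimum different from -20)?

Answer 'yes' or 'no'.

Old min = -20
Change: A[3] -20 -> 19
Changed element was the min; new min must be rechecked.
New min = -17; changed? yes

Answer: yes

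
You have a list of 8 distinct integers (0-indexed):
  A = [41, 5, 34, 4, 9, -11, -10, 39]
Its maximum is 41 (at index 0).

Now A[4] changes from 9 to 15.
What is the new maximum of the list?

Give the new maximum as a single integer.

Answer: 41

Derivation:
Old max = 41 (at index 0)
Change: A[4] 9 -> 15
Changed element was NOT the old max.
  New max = max(old_max, new_val) = max(41, 15) = 41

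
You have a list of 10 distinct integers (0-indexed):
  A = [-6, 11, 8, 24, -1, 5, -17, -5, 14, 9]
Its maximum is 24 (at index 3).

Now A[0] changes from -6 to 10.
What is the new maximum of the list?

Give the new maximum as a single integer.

Old max = 24 (at index 3)
Change: A[0] -6 -> 10
Changed element was NOT the old max.
  New max = max(old_max, new_val) = max(24, 10) = 24

Answer: 24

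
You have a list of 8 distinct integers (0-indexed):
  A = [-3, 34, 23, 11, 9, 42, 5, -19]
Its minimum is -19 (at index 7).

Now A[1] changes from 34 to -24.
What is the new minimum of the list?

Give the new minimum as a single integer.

Answer: -24

Derivation:
Old min = -19 (at index 7)
Change: A[1] 34 -> -24
Changed element was NOT the old min.
  New min = min(old_min, new_val) = min(-19, -24) = -24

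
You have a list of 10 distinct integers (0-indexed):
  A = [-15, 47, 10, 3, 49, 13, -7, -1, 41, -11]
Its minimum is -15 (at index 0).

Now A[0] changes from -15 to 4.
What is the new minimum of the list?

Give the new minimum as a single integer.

Old min = -15 (at index 0)
Change: A[0] -15 -> 4
Changed element WAS the min. Need to check: is 4 still <= all others?
  Min of remaining elements: -11
  New min = min(4, -11) = -11

Answer: -11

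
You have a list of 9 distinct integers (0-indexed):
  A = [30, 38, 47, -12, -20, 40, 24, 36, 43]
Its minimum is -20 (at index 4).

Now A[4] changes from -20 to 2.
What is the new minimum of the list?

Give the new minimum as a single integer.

Answer: -12

Derivation:
Old min = -20 (at index 4)
Change: A[4] -20 -> 2
Changed element WAS the min. Need to check: is 2 still <= all others?
  Min of remaining elements: -12
  New min = min(2, -12) = -12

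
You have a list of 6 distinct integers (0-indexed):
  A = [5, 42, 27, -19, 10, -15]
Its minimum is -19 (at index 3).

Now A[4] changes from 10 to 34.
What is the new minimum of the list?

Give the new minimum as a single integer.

Old min = -19 (at index 3)
Change: A[4] 10 -> 34
Changed element was NOT the old min.
  New min = min(old_min, new_val) = min(-19, 34) = -19

Answer: -19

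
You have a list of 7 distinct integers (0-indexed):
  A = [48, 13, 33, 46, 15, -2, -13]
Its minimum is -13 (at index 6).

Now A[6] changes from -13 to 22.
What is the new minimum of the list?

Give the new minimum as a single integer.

Answer: -2

Derivation:
Old min = -13 (at index 6)
Change: A[6] -13 -> 22
Changed element WAS the min. Need to check: is 22 still <= all others?
  Min of remaining elements: -2
  New min = min(22, -2) = -2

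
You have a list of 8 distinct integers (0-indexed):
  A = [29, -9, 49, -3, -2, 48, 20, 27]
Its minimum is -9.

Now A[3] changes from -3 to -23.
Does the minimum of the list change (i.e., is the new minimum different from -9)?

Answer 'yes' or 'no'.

Old min = -9
Change: A[3] -3 -> -23
Changed element was NOT the min; min changes only if -23 < -9.
New min = -23; changed? yes

Answer: yes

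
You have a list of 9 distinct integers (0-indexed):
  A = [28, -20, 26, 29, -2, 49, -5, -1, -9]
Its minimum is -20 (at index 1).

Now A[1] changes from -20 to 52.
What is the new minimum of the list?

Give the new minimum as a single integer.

Old min = -20 (at index 1)
Change: A[1] -20 -> 52
Changed element WAS the min. Need to check: is 52 still <= all others?
  Min of remaining elements: -9
  New min = min(52, -9) = -9

Answer: -9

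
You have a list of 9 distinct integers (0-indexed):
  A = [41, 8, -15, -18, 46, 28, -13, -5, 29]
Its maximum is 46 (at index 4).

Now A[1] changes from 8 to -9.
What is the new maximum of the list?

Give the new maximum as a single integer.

Old max = 46 (at index 4)
Change: A[1] 8 -> -9
Changed element was NOT the old max.
  New max = max(old_max, new_val) = max(46, -9) = 46

Answer: 46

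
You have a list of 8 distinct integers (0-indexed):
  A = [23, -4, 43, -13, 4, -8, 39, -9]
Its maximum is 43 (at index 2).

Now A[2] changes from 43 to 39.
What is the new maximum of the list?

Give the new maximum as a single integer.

Old max = 43 (at index 2)
Change: A[2] 43 -> 39
Changed element WAS the max -> may need rescan.
  Max of remaining elements: 39
  New max = max(39, 39) = 39

Answer: 39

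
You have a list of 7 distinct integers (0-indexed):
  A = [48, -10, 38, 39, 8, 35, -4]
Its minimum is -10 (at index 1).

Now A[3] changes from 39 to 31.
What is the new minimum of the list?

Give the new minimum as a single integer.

Old min = -10 (at index 1)
Change: A[3] 39 -> 31
Changed element was NOT the old min.
  New min = min(old_min, new_val) = min(-10, 31) = -10

Answer: -10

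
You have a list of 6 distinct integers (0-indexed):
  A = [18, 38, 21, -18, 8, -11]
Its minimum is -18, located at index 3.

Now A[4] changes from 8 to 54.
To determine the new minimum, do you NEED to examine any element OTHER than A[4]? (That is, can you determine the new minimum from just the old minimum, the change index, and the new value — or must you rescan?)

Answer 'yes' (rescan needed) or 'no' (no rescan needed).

Old min = -18 at index 3
Change at index 4: 8 -> 54
Index 4 was NOT the min. New min = min(-18, 54). No rescan of other elements needed.
Needs rescan: no

Answer: no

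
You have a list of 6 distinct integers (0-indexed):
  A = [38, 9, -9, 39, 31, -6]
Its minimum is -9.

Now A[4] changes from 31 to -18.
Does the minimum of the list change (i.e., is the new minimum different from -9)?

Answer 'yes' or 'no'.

Old min = -9
Change: A[4] 31 -> -18
Changed element was NOT the min; min changes only if -18 < -9.
New min = -18; changed? yes

Answer: yes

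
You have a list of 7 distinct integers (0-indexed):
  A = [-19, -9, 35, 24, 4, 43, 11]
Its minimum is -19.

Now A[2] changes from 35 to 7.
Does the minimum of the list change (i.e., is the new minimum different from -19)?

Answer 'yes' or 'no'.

Old min = -19
Change: A[2] 35 -> 7
Changed element was NOT the min; min changes only if 7 < -19.
New min = -19; changed? no

Answer: no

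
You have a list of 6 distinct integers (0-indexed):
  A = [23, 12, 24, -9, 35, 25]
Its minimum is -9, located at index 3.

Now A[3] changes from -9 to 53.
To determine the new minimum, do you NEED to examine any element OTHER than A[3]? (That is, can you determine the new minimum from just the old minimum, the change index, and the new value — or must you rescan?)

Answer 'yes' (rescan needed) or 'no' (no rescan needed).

Answer: yes

Derivation:
Old min = -9 at index 3
Change at index 3: -9 -> 53
Index 3 WAS the min and new value 53 > old min -9. Must rescan other elements to find the new min.
Needs rescan: yes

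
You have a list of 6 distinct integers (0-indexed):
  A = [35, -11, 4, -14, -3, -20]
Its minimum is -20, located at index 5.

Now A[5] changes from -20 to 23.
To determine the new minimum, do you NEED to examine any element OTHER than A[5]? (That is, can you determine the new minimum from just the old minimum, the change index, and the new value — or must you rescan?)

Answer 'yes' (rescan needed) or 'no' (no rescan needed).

Answer: yes

Derivation:
Old min = -20 at index 5
Change at index 5: -20 -> 23
Index 5 WAS the min and new value 23 > old min -20. Must rescan other elements to find the new min.
Needs rescan: yes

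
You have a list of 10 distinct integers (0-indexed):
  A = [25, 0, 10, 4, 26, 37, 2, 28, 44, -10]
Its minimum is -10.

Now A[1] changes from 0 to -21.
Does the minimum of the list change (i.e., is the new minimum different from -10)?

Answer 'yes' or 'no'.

Answer: yes

Derivation:
Old min = -10
Change: A[1] 0 -> -21
Changed element was NOT the min; min changes only if -21 < -10.
New min = -21; changed? yes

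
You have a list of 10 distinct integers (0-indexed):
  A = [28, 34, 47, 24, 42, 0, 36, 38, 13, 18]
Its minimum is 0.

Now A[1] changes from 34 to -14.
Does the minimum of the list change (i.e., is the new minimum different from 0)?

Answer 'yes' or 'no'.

Answer: yes

Derivation:
Old min = 0
Change: A[1] 34 -> -14
Changed element was NOT the min; min changes only if -14 < 0.
New min = -14; changed? yes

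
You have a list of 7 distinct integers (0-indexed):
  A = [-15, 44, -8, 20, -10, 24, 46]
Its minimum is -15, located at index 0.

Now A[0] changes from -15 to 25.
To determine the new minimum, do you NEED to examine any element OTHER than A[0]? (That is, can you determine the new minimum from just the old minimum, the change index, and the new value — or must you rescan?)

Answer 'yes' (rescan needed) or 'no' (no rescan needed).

Old min = -15 at index 0
Change at index 0: -15 -> 25
Index 0 WAS the min and new value 25 > old min -15. Must rescan other elements to find the new min.
Needs rescan: yes

Answer: yes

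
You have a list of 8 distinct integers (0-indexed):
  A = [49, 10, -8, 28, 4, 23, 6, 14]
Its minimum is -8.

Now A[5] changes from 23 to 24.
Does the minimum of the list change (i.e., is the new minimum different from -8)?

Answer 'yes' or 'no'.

Old min = -8
Change: A[5] 23 -> 24
Changed element was NOT the min; min changes only if 24 < -8.
New min = -8; changed? no

Answer: no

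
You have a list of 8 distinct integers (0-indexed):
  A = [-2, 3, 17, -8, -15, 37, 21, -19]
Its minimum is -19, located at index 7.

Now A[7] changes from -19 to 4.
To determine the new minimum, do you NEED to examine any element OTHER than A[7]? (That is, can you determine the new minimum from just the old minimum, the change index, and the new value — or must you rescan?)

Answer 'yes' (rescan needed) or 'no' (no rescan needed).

Old min = -19 at index 7
Change at index 7: -19 -> 4
Index 7 WAS the min and new value 4 > old min -19. Must rescan other elements to find the new min.
Needs rescan: yes

Answer: yes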